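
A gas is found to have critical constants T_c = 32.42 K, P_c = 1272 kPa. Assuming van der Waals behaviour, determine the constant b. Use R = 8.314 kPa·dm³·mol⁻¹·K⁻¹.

b ≈ 0.02649 dm³/mol

From T_c = 8a/(27Rb) and P_c = a/(27b²): b = R T_c/(8 P_c).
b = (8.314)(32.42)/(8×1272) = 269.54/10176 = 0.02649 dm³/mol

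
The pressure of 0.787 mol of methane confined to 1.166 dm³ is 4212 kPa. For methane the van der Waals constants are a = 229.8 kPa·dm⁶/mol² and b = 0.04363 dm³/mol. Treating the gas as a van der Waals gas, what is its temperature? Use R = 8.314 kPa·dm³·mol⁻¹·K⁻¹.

T ≈ 746.6 K

T = (P + a n²/V²)(V − nb)/(nR)
P + a n²/V² = 4212 + (229.8)(0.787)²/(1.166)² = 4316.7 kPa
V − nb = 1.166 − (0.787)(0.04363) = 1.1317 dm³
T = (4316.7)(1.1317)/((0.787)(8.314)) = 746.6 K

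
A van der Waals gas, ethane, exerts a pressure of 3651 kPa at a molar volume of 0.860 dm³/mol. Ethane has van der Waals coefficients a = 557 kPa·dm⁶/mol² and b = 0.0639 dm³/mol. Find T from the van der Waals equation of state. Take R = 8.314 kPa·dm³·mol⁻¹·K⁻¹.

T ≈ 421.7 K

T = (P + a/V_m²)(V_m − b)/R
P + a/V_m² = 3651 + 557/(0.860)² = 4404.1 kPa
V_m − b = 0.860 − 0.0639 = 0.79610 dm³/mol
T = (4404.1)(0.79610)/8.314 = 421.7 K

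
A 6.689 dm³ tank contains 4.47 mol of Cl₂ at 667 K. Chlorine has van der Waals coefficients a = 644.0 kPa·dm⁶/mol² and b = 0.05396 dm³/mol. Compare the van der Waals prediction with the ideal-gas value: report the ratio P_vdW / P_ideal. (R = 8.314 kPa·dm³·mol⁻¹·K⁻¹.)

Ideal: P_ideal = nRT/V = (4.47)(8.314)(667)/6.689 = 3705.80 kPa
vdW: P = nRT/(V − nb) − a n²/V² = 24788.1/6.44780 − 12867.7/44.7427 = 3844.43 − 287.593 = 3556.84 kPa
Ratio = 3556.84/3705.80 = 0.9598

P_vdW / P_ideal ≈ 0.9598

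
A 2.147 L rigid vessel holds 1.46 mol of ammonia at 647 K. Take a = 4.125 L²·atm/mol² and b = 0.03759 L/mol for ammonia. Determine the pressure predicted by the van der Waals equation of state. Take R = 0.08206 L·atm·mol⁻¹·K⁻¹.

P = nRT/(V − nb) − a n²/V²
nRT/(V − nb) = (1.46)(0.08206)(647)/(2.147 − 1.46×0.03759) = 77.516/2.0921 = 37.052 atm
a n²/V² = (4.125)(1.46)²/(2.147)² = 1.9075 atm
P = 37.052 − 1.9075 = 35.14 atm

P ≈ 35.14 atm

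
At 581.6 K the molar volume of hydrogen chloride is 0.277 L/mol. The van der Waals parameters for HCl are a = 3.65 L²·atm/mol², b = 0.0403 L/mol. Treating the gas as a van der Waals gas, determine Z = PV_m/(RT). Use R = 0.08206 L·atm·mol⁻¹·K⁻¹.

Z ≈ 0.8942

P = RT/(V_m − b) − a/V_m² = (0.08206)(581.6)/(0.277 − 0.0403) − 3.65/(0.277)²
  = 47.726/0.23670 − 47.570 = 201.63 − 47.570 = 154.06 atm
Z = PV_m/(RT) = (154.06)(0.277)/((0.08206)(581.6)) = 42.675/47.726 = 0.8942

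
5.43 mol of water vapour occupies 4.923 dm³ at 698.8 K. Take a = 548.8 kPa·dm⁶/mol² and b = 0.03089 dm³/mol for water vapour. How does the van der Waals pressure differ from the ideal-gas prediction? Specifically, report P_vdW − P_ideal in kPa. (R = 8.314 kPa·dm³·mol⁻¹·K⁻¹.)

Ideal: P_ideal = nRT/V = (5.43)(8.314)(698.8)/4.923 = 6408.15 kPa
vdW: P = nRT/(V − nb) − a n²/V² = 31547.3/4.75527 − 16181.3/24.2359 = 6634.18 − 667.658 = 5966.52 kPa
ΔP = 5966.52 − 6408.15 = -441.6 kPa

ΔP ≈ -441.6 kPa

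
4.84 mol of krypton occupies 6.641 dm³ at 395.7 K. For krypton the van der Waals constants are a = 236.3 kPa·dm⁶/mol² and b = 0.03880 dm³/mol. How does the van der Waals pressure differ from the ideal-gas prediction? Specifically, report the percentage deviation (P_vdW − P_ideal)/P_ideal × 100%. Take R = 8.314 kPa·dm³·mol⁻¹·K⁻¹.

Ideal: P_ideal = nRT/V = (4.84)(8.314)(395.7)/6.641 = 2397.66 kPa
vdW: P = nRT/(V − nb) − a n²/V² = 15922.9/6.45321 − 5535.47/44.1029 = 2467.44 − 125.513 = 2341.93 kPa
% deviation = (2341.93 − 2397.66)/2397.66 × 100% = -2.32%

-2.32 %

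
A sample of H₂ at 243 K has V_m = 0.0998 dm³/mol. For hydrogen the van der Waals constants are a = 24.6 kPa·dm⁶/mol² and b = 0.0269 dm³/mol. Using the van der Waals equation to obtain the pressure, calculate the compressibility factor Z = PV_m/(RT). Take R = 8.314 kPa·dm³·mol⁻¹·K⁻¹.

P = RT/(V_m − b) − a/V_m² = (8.314)(243)/(0.0998 − 0.0269) − 24.6/(0.0998)²
  = 2020.3/0.072900 − 2469.9 = 27713 − 2469.9 = 25243 kPa
Z = PV_m/(RT) = (25243)(0.0998)/((8.314)(243)) = 2519.3/2020.3 = 1.247

Z ≈ 1.247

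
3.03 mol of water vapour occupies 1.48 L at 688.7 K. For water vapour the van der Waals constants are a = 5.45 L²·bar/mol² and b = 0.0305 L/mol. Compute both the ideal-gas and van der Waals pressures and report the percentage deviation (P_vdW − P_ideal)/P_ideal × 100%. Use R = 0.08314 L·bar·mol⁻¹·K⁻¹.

-12.83 %

Ideal: P_ideal = nRT/V = (3.03)(0.08314)(688.7)/1.48 = 117.225 bar
vdW: P = nRT/(V − nb) − a n²/V² = 173.493/1.38759 − 50.0359/2.19040 = 125.032 − 22.8433 = 102.189 bar
% deviation = (102.189 − 117.225)/117.225 × 100% = -12.83%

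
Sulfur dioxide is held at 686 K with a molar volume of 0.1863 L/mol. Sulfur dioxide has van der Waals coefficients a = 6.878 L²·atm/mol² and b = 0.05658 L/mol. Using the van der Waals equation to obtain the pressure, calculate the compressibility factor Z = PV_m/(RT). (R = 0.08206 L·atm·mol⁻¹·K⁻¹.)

P = RT/(V_m − b) − a/V_m² = (0.08206)(686)/(0.1863 − 0.05658) − 6.878/(0.1863)²
  = 56.293/0.12972 − 198.17 = 433.96 − 198.17 = 235.79 atm
Z = PV_m/(RT) = (235.79)(0.1863)/((0.08206)(686)) = 43.928/56.293 = 0.7803

Z ≈ 0.7803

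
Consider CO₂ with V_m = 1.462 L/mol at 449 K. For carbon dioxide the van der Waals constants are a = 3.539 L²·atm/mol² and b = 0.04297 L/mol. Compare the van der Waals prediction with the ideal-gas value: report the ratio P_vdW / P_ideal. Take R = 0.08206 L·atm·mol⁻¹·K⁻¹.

Ideal: P_ideal = RT/V_m = (0.08206)(449)/1.462 = 25.2017 atm
vdW: P = RT/(V_m − b) − a/V_m² = 36.8449/1.41903 − 3.539/2.13744 = 25.9648 − 1.65572 = 24.3091 atm
Ratio = 24.3091/25.2017 = 0.9646

P_vdW / P_ideal ≈ 0.9646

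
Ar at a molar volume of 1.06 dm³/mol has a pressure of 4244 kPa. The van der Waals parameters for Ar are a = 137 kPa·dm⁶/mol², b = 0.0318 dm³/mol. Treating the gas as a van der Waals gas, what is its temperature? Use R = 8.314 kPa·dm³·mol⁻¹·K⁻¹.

T ≈ 539.9 K

T = (P + a/V_m²)(V_m − b)/R
P + a/V_m² = 4244 + 137/(1.06)² = 4365.9 kPa
V_m − b = 1.06 − 0.0318 = 1.0282 dm³/mol
T = (4365.9)(1.0282)/8.314 = 539.9 K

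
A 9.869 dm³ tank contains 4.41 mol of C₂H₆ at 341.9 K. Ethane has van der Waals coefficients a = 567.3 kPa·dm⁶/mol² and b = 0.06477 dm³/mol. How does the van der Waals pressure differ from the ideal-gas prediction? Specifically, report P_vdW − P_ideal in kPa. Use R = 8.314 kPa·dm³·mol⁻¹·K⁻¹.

Ideal: P_ideal = nRT/V = (4.41)(8.314)(341.9)/9.869 = 1270.21 kPa
vdW: P = nRT/(V − nb) − a n²/V² = 12535.7/9.58336 − 11032.9/97.3972 = 1308.07 − 113.277 = 1194.79 kPa
ΔP = 1194.79 − 1270.21 = -75.4 kPa

ΔP ≈ -75.4 kPa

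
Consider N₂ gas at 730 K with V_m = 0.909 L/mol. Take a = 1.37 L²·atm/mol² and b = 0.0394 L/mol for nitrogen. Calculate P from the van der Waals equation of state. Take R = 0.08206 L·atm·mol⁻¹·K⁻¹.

P ≈ 67.23 atm

P = RT/(V_m − b) − a/V_m²
RT/(V_m − b) = (0.08206)(730)/(0.909 − 0.0394) = 59.904/0.86960 = 68.887 atm
a/V_m² = 1.37/(0.909)² = 1.6580 atm
P = 68.887 − 1.6580 = 67.23 atm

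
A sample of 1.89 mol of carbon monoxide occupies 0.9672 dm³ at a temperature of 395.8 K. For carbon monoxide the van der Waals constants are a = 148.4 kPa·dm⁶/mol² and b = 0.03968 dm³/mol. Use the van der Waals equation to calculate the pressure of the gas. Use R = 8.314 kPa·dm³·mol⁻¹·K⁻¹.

P = nRT/(V − nb) − a n²/V²
nRT/(V − nb) = (1.89)(8.314)(395.8)/(0.9672 − 1.89×0.03968) = 6219.4/0.89220 = 6970.9 kPa
a n²/V² = (148.4)(1.89)²/(0.9672)² = 566.66 kPa
P = 6970.9 − 566.66 = 6404 kPa

P ≈ 6404 kPa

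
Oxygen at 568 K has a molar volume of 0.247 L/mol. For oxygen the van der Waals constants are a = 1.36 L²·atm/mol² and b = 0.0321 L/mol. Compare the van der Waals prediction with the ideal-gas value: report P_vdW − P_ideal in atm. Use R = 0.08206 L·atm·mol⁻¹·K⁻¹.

ΔP ≈ 5.90 atm

Ideal: P_ideal = RT/V_m = (0.08206)(568)/0.247 = 188.705 atm
vdW: P = RT/(V_m − b) − a/V_m² = 46.6101/0.214900 − 1.36/0.0610090 = 216.892 − 22.2918 = 194.600 atm
ΔP = 194.600 − 188.705 = 5.90 atm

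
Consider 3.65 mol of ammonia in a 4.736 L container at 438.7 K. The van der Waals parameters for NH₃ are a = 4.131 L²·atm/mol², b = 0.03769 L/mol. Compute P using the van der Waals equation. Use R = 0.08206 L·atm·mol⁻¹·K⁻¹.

P = nRT/(V − nb) − a n²/V²
nRT/(V − nb) = (3.65)(0.08206)(438.7)/(4.736 − 3.65×0.03769) = 131.40/4.5984 = 28.575 atm
a n²/V² = (4.131)(3.65)²/(4.736)² = 2.4537 atm
P = 28.575 − 2.4537 = 26.12 atm

P ≈ 26.12 atm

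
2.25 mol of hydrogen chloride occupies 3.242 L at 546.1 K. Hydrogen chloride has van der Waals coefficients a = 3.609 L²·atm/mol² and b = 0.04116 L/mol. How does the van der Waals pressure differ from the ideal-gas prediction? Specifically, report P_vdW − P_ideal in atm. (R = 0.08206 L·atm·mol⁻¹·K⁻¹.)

ΔP ≈ -0.824 atm

Ideal: P_ideal = nRT/V = (2.25)(0.08206)(546.1)/3.242 = 31.1009 atm
vdW: P = nRT/(V − nb) − a n²/V² = 100.829/3.14939 − 18.2706/10.5106 = 32.0154 − 1.73830 = 30.2771 atm
ΔP = 30.2771 − 31.1009 = -0.824 atm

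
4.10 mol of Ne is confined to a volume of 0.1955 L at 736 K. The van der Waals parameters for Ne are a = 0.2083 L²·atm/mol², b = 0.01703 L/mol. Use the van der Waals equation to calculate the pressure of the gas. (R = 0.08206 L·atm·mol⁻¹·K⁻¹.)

P ≈ 1879 atm

P = nRT/(V − nb) − a n²/V²
nRT/(V − nb) = (4.10)(0.08206)(736)/(0.1955 − 4.10×0.01703) = 247.62/0.12568 = 1970.2 atm
a n²/V² = (0.2083)(4.10)²/(0.1955)² = 91.614 atm
P = 1970.2 − 91.614 = 1879 atm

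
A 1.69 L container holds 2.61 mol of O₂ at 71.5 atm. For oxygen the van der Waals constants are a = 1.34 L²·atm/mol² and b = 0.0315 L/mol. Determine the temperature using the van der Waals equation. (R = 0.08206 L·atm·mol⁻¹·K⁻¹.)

T ≈ 560.7 K

T = (P + a n²/V²)(V − nb)/(nR)
P + a n²/V² = 71.5 + (1.34)(2.61)²/(1.69)² = 74.696 atm
V − nb = 1.69 − (2.61)(0.0315) = 1.6078 L
T = (74.696)(1.6078)/((2.61)(0.08206)) = 560.7 K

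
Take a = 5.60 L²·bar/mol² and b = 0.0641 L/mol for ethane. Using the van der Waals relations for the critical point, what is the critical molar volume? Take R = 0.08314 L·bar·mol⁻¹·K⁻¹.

For a van der Waals gas, V_m,c = 3b.
V_m,c = 3×0.0641 = 0.1923 L/mol

V_m,c ≈ 0.1923 L/mol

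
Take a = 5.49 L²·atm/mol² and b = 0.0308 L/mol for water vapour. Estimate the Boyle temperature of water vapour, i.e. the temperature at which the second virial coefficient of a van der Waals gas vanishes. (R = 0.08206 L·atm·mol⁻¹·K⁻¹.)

For a van der Waals gas the second virial coefficient B₂ = b − a/(RT) vanishes at T_B = a/(Rb).
T_B = 5.49/(0.08206×0.0308) = 5.49/0.0025274 = 2172 K

T_B ≈ 2172 K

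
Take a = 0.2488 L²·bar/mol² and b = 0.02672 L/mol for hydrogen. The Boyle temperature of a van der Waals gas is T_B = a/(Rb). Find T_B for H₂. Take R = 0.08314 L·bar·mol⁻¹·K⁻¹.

T_B ≈ 112.0 K

For a van der Waals gas the second virial coefficient B₂ = b − a/(RT) vanishes at T_B = a/(Rb).
T_B = 0.2488/(0.08314×0.02672) = 0.2488/0.0022215 = 112.0 K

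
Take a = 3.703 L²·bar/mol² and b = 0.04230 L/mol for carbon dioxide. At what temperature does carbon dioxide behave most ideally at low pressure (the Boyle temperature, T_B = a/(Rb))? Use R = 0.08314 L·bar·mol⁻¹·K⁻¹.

T_B ≈ 1053 K

For a van der Waals gas the second virial coefficient B₂ = b − a/(RT) vanishes at T_B = a/(Rb).
T_B = 3.703/(0.08314×0.04230) = 3.703/0.0035168 = 1053 K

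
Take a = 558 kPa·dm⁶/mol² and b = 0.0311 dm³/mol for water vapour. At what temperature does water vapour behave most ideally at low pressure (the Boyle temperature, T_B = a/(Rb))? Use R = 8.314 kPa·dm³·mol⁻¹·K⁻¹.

T_B ≈ 2158 K

For a van der Waals gas the second virial coefficient B₂ = b − a/(RT) vanishes at T_B = a/(Rb).
T_B = 558/(8.314×0.0311) = 558/0.25857 = 2158 K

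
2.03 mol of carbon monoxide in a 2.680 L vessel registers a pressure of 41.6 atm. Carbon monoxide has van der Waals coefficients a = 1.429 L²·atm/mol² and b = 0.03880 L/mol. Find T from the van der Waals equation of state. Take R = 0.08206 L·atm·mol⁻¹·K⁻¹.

T = (P + a n²/V²)(V − nb)/(nR)
P + a n²/V² = 41.6 + (1.429)(2.03)²/(2.680)² = 42.420 atm
V − nb = 2.680 − (2.03)(0.03880) = 2.6012 L
T = (42.420)(2.6012)/((2.03)(0.08206)) = 662.4 K

T ≈ 662.4 K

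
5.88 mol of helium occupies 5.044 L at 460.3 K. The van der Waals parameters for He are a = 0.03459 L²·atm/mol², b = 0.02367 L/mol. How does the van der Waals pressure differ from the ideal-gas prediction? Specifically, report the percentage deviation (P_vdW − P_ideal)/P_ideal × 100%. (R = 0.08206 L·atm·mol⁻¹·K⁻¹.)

Ideal: P_ideal = nRT/V = (5.88)(0.08206)(460.3)/5.044 = 44.0326 atm
vdW: P = nRT/(V − nb) − a n²/V² = 222.101/4.90482 − 1.19593/25.4419 = 45.2822 − 0.0470063 = 45.2352 atm
% deviation = (45.2352 − 44.0326)/44.0326 × 100% = 2.73%

2.73 %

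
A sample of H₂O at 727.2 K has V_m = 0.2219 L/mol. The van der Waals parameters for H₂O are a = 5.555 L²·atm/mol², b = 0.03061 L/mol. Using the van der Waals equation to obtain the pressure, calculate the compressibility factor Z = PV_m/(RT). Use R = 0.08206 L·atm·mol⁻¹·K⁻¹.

P = RT/(V_m − b) − a/V_m² = (0.08206)(727.2)/(0.2219 − 0.03061) − 5.555/(0.2219)²
  = 59.674/0.19129 − 112.82 = 311.96 − 112.82 = 199.14 atm
Z = PV_m/(RT) = (199.14)(0.2219)/((0.08206)(727.2)) = 44.189/59.674 = 0.7405

Z ≈ 0.7405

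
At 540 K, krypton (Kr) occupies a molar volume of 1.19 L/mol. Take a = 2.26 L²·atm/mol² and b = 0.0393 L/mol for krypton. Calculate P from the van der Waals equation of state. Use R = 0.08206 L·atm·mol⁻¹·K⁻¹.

P = RT/(V_m − b) − a/V_m²
RT/(V_m − b) = (0.08206)(540)/(1.19 − 0.0393) = 44.312/1.1507 = 38.509 atm
a/V_m² = 2.26/(1.19)² = 1.5959 atm
P = 38.509 − 1.5959 = 36.91 atm

P ≈ 36.91 atm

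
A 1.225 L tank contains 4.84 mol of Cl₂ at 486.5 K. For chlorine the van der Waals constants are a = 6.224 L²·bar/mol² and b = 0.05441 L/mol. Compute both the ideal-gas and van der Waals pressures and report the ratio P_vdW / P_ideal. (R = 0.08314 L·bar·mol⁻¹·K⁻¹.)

P_vdW / P_ideal ≈ 0.6659

Ideal: P_ideal = nRT/V = (4.84)(0.08314)(486.5)/1.225 = 159.809 bar
vdW: P = nRT/(V − nb) − a n²/V² = 195.766/0.961656 − 145.801/1.50063 = 203.572 − 97.1599 = 106.412 bar
Ratio = 106.412/159.809 = 0.6659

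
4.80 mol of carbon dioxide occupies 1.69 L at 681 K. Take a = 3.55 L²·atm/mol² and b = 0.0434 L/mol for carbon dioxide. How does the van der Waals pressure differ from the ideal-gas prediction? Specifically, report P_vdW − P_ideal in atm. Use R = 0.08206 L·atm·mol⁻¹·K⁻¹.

ΔP ≈ -6.32 atm

Ideal: P_ideal = nRT/V = (4.80)(0.08206)(681)/1.69 = 158.721 atm
vdW: P = nRT/(V − nb) − a n²/V² = 268.238/1.48168 − 81.7920/2.85610 = 181.036 − 28.6377 = 152.398 atm
ΔP = 152.398 − 158.721 = -6.32 atm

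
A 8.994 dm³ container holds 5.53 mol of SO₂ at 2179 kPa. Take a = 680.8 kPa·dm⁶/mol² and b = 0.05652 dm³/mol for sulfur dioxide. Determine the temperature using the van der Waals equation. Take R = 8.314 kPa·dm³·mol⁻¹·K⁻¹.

T = (P + a n²/V²)(V − nb)/(nR)
P + a n²/V² = 2179 + (680.8)(5.53)²/(8.994)² = 2436.4 kPa
V − nb = 8.994 − (5.53)(0.05652) = 8.6814 dm³
T = (2436.4)(8.6814)/((5.53)(8.314)) = 460.0 K

T ≈ 460.0 K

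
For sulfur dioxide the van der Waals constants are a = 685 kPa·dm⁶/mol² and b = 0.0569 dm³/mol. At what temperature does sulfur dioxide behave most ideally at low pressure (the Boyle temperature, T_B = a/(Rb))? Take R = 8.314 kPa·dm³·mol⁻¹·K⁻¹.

For a van der Waals gas the second virial coefficient B₂ = b − a/(RT) vanishes at T_B = a/(Rb).
T_B = 685/(8.314×0.0569) = 685/0.47307 = 1448 K

T_B ≈ 1448 K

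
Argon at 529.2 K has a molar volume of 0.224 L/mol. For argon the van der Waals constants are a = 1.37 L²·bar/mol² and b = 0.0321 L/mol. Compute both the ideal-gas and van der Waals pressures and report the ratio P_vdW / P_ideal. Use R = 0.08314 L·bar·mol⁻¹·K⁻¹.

Ideal: P_ideal = RT/V_m = (0.08314)(529.2)/0.224 = 196.418 bar
vdW: P = RT/(V_m − b) − a/V_m² = 43.9977/0.191900 − 1.37/0.0501760 = 229.274 − 27.3039 = 201.970 bar
Ratio = 201.970/196.418 = 1.028

P_vdW / P_ideal ≈ 1.028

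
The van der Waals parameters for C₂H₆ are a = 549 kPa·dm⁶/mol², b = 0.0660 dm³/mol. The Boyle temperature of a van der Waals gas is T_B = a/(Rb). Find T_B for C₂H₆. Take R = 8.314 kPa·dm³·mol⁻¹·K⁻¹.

T_B ≈ 1001 K

For a van der Waals gas the second virial coefficient B₂ = b − a/(RT) vanishes at T_B = a/(Rb).
T_B = 549/(8.314×0.0660) = 549/0.54872 = 1001 K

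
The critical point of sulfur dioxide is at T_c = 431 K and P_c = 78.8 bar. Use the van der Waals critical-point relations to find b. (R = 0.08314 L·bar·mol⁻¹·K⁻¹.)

From T_c = 8a/(27Rb) and P_c = a/(27b²): b = R T_c/(8 P_c).
b = (0.08314)(431)/(8×78.8) = 35.833/630.40 = 0.05684 L/mol

b ≈ 0.05684 L/mol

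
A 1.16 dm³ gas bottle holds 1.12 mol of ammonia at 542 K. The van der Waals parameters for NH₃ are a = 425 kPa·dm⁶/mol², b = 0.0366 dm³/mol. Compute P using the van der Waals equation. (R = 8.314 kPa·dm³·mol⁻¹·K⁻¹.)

P = nRT/(V − nb) − a n²/V²
nRT/(V − nb) = (1.12)(8.314)(542)/(1.16 − 1.12×0.0366) = 5046.9/1.1190 = 4510.2 kPa
a n²/V² = (425)(1.12)²/(1.16)² = 396.20 kPa
P = 4510.2 − 396.20 = 4114 kPa

P ≈ 4114 kPa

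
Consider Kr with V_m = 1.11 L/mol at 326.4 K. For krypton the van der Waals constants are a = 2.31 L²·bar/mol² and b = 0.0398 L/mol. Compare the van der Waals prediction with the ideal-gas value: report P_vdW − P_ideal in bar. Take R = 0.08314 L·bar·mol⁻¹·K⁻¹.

ΔP ≈ -0.966 bar

Ideal: P_ideal = RT/V_m = (0.08314)(326.4)/1.11 = 24.4477 bar
vdW: P = RT/(V_m − b) − a/V_m² = 27.1369/1.07020 − 2.31/1.23210 = 25.3568 − 1.87485 = 23.4820 bar
ΔP = 23.4820 − 24.4477 = -0.966 bar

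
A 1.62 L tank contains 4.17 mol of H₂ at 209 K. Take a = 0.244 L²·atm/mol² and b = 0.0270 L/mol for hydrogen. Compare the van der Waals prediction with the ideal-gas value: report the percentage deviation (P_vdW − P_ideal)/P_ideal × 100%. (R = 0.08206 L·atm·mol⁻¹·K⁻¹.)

3.81 %

Ideal: P_ideal = nRT/V = (4.17)(0.08206)(209)/1.62 = 44.1468 atm
vdW: P = nRT/(V − nb) − a n²/V² = 71.5178/1.50741 − 4.24289/2.62440 = 47.4442 − 1.61671 = 45.8275 atm
% deviation = (45.8275 − 44.1468)/44.1468 × 100% = 3.81%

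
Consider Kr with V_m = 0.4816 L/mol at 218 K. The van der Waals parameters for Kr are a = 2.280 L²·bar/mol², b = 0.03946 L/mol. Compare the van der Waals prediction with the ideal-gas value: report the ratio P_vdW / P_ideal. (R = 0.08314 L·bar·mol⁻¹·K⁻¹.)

Ideal: P_ideal = RT/V_m = (0.08314)(218)/0.4816 = 37.6340 bar
vdW: P = RT/(V_m − b) − a/V_m² = 18.1245/0.442140 − 2.280/0.231939 = 40.9927 − 9.83017 = 31.1625 bar
Ratio = 31.1625/37.6340 = 0.8280

P_vdW / P_ideal ≈ 0.8280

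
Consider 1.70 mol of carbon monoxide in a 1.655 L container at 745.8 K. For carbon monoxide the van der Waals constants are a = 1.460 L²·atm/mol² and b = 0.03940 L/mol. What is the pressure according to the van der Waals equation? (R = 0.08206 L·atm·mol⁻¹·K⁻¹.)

P ≈ 63.98 atm

P = nRT/(V − nb) − a n²/V²
nRT/(V − nb) = (1.70)(0.08206)(745.8)/(1.655 − 1.70×0.03940) = 104.04/1.5880 = 65.516 atm
a n²/V² = (1.460)(1.70)²/(1.655)² = 1.5405 atm
P = 65.516 − 1.5405 = 63.98 atm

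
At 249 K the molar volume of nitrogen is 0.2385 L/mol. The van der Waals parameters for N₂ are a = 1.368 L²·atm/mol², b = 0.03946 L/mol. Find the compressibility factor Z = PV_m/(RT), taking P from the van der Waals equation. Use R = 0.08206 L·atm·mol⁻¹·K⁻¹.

P = RT/(V_m − b) − a/V_m² = (0.08206)(249)/(0.2385 − 0.03946) − 1.368/(0.2385)²
  = 20.433/0.19904 − 24.050 = 102.66 − 24.050 = 78.61 atm
Z = PV_m/(RT) = (78.61)(0.2385)/((0.08206)(249)) = 18.748/20.433 = 0.9175

Z ≈ 0.9175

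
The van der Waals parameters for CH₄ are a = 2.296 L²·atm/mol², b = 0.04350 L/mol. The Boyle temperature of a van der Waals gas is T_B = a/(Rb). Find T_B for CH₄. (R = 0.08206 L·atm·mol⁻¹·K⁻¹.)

T_B ≈ 643.2 K

For a van der Waals gas the second virial coefficient B₂ = b − a/(RT) vanishes at T_B = a/(Rb).
T_B = 2.296/(0.08206×0.04350) = 2.296/0.0035696 = 643.2 K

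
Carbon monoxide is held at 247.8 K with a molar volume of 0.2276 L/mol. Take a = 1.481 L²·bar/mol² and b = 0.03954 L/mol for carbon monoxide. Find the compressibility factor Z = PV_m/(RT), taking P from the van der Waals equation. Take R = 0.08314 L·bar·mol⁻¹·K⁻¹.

Z ≈ 0.8944

P = RT/(V_m − b) − a/V_m² = (0.08314)(247.8)/(0.2276 − 0.03954) − 1.481/(0.2276)²
  = 20.602/0.18806 − 28.590 = 109.55 − 28.590 = 80.96 bar
Z = PV_m/(RT) = (80.96)(0.2276)/((0.08314)(247.8)) = 18.426/20.602 = 0.8944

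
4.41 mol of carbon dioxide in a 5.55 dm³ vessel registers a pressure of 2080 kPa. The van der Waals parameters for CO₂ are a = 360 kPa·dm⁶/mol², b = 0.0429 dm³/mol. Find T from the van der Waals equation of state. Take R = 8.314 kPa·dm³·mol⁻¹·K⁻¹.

T ≈ 337.4 K

T = (P + a n²/V²)(V − nb)/(nR)
P + a n²/V² = 2080 + (360)(4.41)²/(5.55)² = 2307.3 kPa
V − nb = 5.55 − (4.41)(0.0429) = 5.3608 dm³
T = (2307.3)(5.3608)/((4.41)(8.314)) = 337.4 K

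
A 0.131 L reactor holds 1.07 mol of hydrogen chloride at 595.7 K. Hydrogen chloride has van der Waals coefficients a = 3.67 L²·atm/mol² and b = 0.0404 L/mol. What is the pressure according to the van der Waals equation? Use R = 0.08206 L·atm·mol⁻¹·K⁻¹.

P = nRT/(V − nb) − a n²/V²
nRT/(V − nb) = (1.07)(0.08206)(595.7)/(0.131 − 1.07×0.0404) = 52.305/0.087772 = 595.92 atm
a n²/V² = (3.67)(1.07)²/(0.131)² = 244.84 atm
P = 595.92 − 244.84 = 351.1 atm

P ≈ 351.1 atm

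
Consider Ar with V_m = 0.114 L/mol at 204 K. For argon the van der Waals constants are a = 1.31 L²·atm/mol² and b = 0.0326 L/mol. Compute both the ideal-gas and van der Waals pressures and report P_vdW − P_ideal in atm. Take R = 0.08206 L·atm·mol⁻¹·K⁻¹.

ΔP ≈ -41.99 atm

Ideal: P_ideal = RT/V_m = (0.08206)(204)/0.114 = 146.844 atm
vdW: P = RT/(V_m − b) − a/V_m² = 16.7402/0.0814000 − 1.31/0.0129960 = 205.654 − 100.800 = 104.854 atm
ΔP = 104.854 − 146.844 = -41.99 atm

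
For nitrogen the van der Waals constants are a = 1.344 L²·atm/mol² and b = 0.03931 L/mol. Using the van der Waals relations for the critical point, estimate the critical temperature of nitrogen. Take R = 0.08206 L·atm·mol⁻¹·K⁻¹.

T_c ≈ 123.4 K

For a van der Waals gas, T_c = 8a/(27Rb).
T_c = 8×1.344/(27×0.08206×0.03931) = 10.752/0.087096 = 123.4 K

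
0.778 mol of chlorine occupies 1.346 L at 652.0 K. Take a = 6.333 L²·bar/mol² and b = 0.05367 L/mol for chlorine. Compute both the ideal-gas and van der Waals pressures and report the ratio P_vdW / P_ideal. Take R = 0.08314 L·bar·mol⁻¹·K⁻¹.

Ideal: P_ideal = nRT/V = (0.778)(0.08314)(652.0)/1.346 = 31.3323 bar
vdW: P = nRT/(V − nb) − a n²/V² = 42.1733/1.30424 − 3.83326/1.81172 = 32.3355 − 2.11581 = 30.2197 bar
Ratio = 30.2197/31.3323 = 0.9645

P_vdW / P_ideal ≈ 0.9645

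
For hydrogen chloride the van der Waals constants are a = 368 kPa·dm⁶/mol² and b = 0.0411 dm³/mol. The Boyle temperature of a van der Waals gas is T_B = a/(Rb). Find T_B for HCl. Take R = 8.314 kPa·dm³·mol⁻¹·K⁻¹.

For a van der Waals gas the second virial coefficient B₂ = b − a/(RT) vanishes at T_B = a/(Rb).
T_B = 368/(8.314×0.0411) = 368/0.34171 = 1077 K

T_B ≈ 1077 K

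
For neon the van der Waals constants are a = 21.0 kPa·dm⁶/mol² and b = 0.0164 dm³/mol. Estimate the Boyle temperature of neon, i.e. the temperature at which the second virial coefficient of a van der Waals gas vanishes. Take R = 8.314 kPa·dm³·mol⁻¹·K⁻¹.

For a van der Waals gas the second virial coefficient B₂ = b − a/(RT) vanishes at T_B = a/(Rb).
T_B = 21.0/(8.314×0.0164) = 21.0/0.13635 = 154.0 K

T_B ≈ 154.0 K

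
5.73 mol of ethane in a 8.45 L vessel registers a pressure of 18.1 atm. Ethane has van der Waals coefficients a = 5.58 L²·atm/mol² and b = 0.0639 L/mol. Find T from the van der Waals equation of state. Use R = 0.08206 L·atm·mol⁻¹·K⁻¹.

T ≈ 355.3 K

T = (P + a n²/V²)(V − nb)/(nR)
P + a n²/V² = 18.1 + (5.58)(5.73)²/(8.45)² = 20.666 atm
V − nb = 8.45 − (5.73)(0.0639) = 8.0839 L
T = (20.666)(8.0839)/((5.73)(0.08206)) = 355.3 K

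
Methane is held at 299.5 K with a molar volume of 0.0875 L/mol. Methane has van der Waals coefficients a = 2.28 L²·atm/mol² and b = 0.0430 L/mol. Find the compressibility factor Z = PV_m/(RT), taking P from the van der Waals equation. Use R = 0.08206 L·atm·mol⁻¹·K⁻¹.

Z ≈ 0.9061

P = RT/(V_m − b) − a/V_m² = (0.08206)(299.5)/(0.0875 − 0.0430) − 2.28/(0.0875)²
  = 24.577/0.044500 − 297.80 = 552.29 − 297.80 = 254.49 atm
Z = PV_m/(RT) = (254.49)(0.0875)/((0.08206)(299.5)) = 22.268/24.577 = 0.9061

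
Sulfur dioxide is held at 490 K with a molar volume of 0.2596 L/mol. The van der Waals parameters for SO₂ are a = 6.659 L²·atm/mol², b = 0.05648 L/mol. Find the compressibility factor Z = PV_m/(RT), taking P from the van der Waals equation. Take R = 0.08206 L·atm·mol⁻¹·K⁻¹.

Z ≈ 0.6401

P = RT/(V_m − b) − a/V_m² = (0.08206)(490)/(0.2596 − 0.05648) − 6.659/(0.2596)²
  = 40.209/0.20312 − 98.810 = 197.96 − 98.810 = 99.15 atm
Z = PV_m/(RT) = (99.15)(0.2596)/((0.08206)(490)) = 25.739/40.209 = 0.6401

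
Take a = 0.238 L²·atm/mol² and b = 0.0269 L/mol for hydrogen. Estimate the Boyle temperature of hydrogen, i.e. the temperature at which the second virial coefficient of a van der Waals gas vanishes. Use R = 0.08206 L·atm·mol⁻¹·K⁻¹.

For a van der Waals gas the second virial coefficient B₂ = b − a/(RT) vanishes at T_B = a/(Rb).
T_B = 0.238/(0.08206×0.0269) = 0.238/0.0022074 = 107.8 K

T_B ≈ 107.8 K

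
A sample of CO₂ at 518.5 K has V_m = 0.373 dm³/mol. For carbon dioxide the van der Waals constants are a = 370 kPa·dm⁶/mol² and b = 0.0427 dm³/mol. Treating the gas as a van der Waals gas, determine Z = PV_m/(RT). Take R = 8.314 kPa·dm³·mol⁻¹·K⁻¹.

Z ≈ 0.8992

P = RT/(V_m − b) − a/V_m² = (8.314)(518.5)/(0.373 − 0.0427) − 370/(0.373)²
  = 4310.8/0.33030 − 2659.4 = 13051 − 2659.4 = 10392 kPa
Z = PV_m/(RT) = (10392)(0.373)/((8.314)(518.5)) = 3876.2/4310.8 = 0.8992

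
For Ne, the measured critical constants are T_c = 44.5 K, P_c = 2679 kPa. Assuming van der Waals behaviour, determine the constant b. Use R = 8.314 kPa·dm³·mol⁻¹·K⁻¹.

b ≈ 0.01726 dm³/mol

From T_c = 8a/(27Rb) and P_c = a/(27b²): b = R T_c/(8 P_c).
b = (8.314)(44.5)/(8×2679) = 369.97/21432 = 0.01726 dm³/mol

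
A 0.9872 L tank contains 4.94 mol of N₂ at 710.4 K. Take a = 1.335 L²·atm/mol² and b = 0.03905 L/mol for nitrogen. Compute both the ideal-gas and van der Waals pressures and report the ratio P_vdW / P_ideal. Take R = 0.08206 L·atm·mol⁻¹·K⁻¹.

Ideal: P_ideal = nRT/V = (4.94)(0.08206)(710.4)/0.9872 = 291.713 atm
vdW: P = nRT/(V − nb) − a n²/V² = 287.979/0.794293 − 32.5788/0.974564 = 362.560 − 33.4291 = 329.131 atm
Ratio = 329.131/291.713 = 1.128

P_vdW / P_ideal ≈ 1.128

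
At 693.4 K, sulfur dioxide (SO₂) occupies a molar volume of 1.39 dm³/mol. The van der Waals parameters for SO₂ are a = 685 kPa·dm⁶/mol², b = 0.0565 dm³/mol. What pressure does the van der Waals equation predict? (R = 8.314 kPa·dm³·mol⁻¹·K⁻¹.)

P ≈ 3969 kPa

P = RT/(V_m − b) − a/V_m²
RT/(V_m − b) = (8.314)(693.4)/(1.39 − 0.0565) = 5764.9/1.3335 = 4323.1 kPa
a/V_m² = 685/(1.39)² = 354.54 kPa
P = 4323.1 − 354.54 = 3969 kPa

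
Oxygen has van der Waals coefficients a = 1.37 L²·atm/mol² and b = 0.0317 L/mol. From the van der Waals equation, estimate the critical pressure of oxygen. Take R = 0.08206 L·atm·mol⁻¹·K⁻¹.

P_c ≈ 50.49 atm

For a van der Waals gas, P_c = a/(27b²).
P_c = 1.37/(27×(0.0317)²) = 1.37/0.027132 = 50.49 atm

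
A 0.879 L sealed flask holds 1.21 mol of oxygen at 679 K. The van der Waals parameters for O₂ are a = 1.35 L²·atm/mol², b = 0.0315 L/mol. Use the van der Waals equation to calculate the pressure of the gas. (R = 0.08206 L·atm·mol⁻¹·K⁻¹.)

P = nRT/(V − nb) − a n²/V²
nRT/(V − nb) = (1.21)(0.08206)(679)/(0.879 − 1.21×0.0315) = 67.420/0.84089 = 80.177 atm
a n²/V² = (1.35)(1.21)²/(0.879)² = 2.5582 atm
P = 80.177 − 2.5582 = 77.62 atm

P ≈ 77.62 atm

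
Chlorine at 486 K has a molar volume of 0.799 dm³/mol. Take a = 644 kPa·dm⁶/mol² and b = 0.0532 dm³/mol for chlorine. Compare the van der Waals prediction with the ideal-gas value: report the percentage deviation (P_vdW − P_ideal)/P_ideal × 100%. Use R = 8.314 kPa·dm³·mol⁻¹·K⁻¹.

-12.81 %

Ideal: P_ideal = RT/V_m = (8.314)(486)/0.799 = 5057.08 kPa
vdW: P = RT/(V_m − b) − a/V_m² = 4040.60/0.745800 − 644/0.638401 = 5417.81 − 1008.77 = 4409.04 kPa
% deviation = (4409.04 − 5057.08)/5057.08 × 100% = -12.81%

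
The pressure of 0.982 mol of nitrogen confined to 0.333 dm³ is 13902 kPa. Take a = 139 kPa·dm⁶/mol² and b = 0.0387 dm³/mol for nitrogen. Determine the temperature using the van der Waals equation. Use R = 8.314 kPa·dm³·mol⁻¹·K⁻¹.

T ≈ 546.0 K

T = (P + a n²/V²)(V − nb)/(nR)
P + a n²/V² = 13902 + (139)(0.982)²/(0.333)² = 15111 kPa
V − nb = 0.333 − (0.982)(0.0387) = 0.29500 dm³
T = (15111)(0.29500)/((0.982)(8.314)) = 546.0 K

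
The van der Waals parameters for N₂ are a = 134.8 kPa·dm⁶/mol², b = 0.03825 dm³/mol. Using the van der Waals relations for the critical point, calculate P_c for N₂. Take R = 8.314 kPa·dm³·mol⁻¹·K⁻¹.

For a van der Waals gas, P_c = a/(27b²).
P_c = 134.8/(27×(0.03825)²) = 134.8/0.039503 = 3412 kPa

P_c ≈ 3412 kPa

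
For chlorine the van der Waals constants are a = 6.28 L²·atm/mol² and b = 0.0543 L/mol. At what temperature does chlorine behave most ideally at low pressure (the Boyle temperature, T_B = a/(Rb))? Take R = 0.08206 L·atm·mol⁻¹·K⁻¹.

For a van der Waals gas the second virial coefficient B₂ = b − a/(RT) vanishes at T_B = a/(Rb).
T_B = 6.28/(0.08206×0.0543) = 6.28/0.0044559 = 1409 K

T_B ≈ 1409 K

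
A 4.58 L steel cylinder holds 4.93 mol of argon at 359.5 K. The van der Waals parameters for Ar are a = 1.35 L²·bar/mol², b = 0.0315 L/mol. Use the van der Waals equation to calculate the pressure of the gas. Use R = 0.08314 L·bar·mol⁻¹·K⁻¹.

P ≈ 31.74 bar

P = nRT/(V − nb) − a n²/V²
nRT/(V − nb) = (4.93)(0.08314)(359.5)/(4.58 − 4.93×0.0315) = 147.35/4.4247 = 33.302 bar
a n²/V² = (1.35)(4.93)²/(4.58)² = 1.5642 bar
P = 33.302 − 1.5642 = 31.74 bar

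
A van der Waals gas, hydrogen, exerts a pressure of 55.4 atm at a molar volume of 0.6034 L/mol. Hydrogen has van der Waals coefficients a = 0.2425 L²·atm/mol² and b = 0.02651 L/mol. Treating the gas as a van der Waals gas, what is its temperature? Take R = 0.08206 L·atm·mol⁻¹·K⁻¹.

T = (P + a/V_m²)(V_m − b)/R
P + a/V_m² = 55.4 + 0.2425/(0.6034)² = 56.066 atm
V_m − b = 0.6034 − 0.02651 = 0.57689 L/mol
T = (56.066)(0.57689)/0.08206 = 394.1 K

T ≈ 394.1 K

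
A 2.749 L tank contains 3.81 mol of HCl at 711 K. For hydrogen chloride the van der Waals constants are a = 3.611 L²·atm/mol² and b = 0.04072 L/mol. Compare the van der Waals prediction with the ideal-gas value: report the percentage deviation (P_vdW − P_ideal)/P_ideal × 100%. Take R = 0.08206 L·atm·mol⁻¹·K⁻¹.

Ideal: P_ideal = nRT/V = (3.81)(0.08206)(711)/2.749 = 80.8633 atm
vdW: P = nRT/(V − nb) − a n²/V² = 222.293/2.59386 − 52.4176/7.55700 = 85.6997 − 6.93630 = 78.7634 atm
% deviation = (78.7634 − 80.8633)/80.8633 × 100% = -2.60%

-2.60 %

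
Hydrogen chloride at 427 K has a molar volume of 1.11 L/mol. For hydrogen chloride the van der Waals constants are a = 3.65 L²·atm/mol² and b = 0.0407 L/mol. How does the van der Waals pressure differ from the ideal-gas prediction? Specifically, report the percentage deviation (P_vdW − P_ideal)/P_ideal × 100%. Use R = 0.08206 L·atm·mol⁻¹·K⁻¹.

Ideal: P_ideal = RT/V_m = (0.08206)(427)/1.11 = 31.5672 atm
vdW: P = RT/(V_m − b) − a/V_m² = 35.0396/1.06930 − 3.65/1.23210 = 32.7687 − 2.96242 = 29.8063 atm
% deviation = (29.8063 − 31.5672)/31.5672 × 100% = -5.58%

-5.58 %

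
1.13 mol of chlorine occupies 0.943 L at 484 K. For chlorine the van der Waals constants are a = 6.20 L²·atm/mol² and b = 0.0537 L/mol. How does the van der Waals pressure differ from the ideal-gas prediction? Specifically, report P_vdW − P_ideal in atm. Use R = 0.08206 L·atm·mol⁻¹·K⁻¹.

ΔP ≈ -5.630 atm

Ideal: P_ideal = nRT/V = (1.13)(0.08206)(484)/0.943 = 47.5931 atm
vdW: P = nRT/(V − nb) − a n²/V² = 44.8803/0.882319 − 7.91678/0.889249 = 50.8663 − 8.90277 = 41.9635 atm
ΔP = 41.9635 − 47.5931 = -5.630 atm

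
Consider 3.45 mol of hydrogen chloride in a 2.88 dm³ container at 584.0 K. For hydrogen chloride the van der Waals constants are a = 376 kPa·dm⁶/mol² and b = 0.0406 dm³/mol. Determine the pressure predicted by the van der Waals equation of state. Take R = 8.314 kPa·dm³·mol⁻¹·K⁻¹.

P ≈ 5574 kPa

P = nRT/(V − nb) − a n²/V²
nRT/(V − nb) = (3.45)(8.314)(584.0)/(2.88 − 3.45×0.0406) = 16751/2.7399 = 6113.7 kPa
a n²/V² = (376)(3.45)²/(2.88)² = 539.56 kPa
P = 6113.7 − 539.56 = 5574 kPa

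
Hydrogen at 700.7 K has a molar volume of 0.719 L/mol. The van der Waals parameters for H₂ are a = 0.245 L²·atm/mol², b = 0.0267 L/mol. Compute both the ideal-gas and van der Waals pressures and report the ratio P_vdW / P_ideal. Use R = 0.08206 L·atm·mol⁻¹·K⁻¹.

P_vdW / P_ideal ≈ 1.033

Ideal: P_ideal = RT/V_m = (0.08206)(700.7)/0.719 = 79.9714 atm
vdW: P = RT/(V_m − b) − a/V_m² = 57.4994/0.692300 − 0.245/0.516961 = 83.0556 − 0.473924 = 82.5817 atm
Ratio = 82.5817/79.9714 = 1.033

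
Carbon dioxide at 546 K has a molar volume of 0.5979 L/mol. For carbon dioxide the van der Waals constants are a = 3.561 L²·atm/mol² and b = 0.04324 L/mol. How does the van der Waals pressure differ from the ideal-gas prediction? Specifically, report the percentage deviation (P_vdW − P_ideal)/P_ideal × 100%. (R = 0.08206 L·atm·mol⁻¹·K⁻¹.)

Ideal: P_ideal = RT/V_m = (0.08206)(546)/0.5979 = 74.9369 atm
vdW: P = RT/(V_m − b) − a/V_m² = 44.8048/0.554660 − 3.561/0.357484 = 80.7789 − 9.96128 = 70.8176 atm
% deviation = (70.8176 − 74.9369)/74.9369 × 100% = -5.50%

-5.50 %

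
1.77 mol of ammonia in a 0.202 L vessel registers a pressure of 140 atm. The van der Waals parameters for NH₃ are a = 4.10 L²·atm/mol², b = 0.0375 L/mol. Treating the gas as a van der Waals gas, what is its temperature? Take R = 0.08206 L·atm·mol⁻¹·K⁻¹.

T ≈ 424.7 K

T = (P + a n²/V²)(V − nb)/(nR)
P + a n²/V² = 140 + (4.10)(1.77)²/(0.202)² = 454.79 atm
V − nb = 0.202 − (1.77)(0.0375) = 0.13563 L
T = (454.79)(0.13563)/((1.77)(0.08206)) = 424.7 K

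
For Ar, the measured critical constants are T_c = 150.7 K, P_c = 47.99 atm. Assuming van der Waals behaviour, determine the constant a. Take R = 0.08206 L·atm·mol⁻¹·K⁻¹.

a ≈ 1.344 L²·atm/mol²

From T_c = 8a/(27Rb) and P_c = a/(27b²): a = 27 R² T_c²/(64 P_c).
a = 27×(0.08206)²×(150.7)²/(64×47.99) = 4129.1/3071.4 = 1.344 L²·atm/mol²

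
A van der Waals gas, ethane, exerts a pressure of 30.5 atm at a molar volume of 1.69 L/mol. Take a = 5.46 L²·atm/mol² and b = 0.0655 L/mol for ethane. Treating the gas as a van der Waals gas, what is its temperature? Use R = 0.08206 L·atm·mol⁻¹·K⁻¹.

T = (P + a/V_m²)(V_m − b)/R
P + a/V_m² = 30.5 + 5.46/(1.69)² = 32.412 atm
V_m − b = 1.69 − 0.0655 = 1.6245 L/mol
T = (32.412)(1.6245)/0.08206 = 641.6 K

T ≈ 641.6 K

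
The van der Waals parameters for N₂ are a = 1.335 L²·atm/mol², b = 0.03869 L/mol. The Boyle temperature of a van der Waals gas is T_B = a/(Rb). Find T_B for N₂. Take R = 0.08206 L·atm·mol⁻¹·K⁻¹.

T_B ≈ 420.5 K

For a van der Waals gas the second virial coefficient B₂ = b − a/(RT) vanishes at T_B = a/(Rb).
T_B = 1.335/(0.08206×0.03869) = 1.335/0.0031749 = 420.5 K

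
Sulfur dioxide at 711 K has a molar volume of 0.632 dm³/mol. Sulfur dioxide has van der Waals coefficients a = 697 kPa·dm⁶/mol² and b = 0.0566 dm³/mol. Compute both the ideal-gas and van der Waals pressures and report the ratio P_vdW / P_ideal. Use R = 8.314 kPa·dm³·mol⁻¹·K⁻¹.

Ideal: P_ideal = RT/V_m = (8.314)(711)/0.632 = 9353.25 kPa
vdW: P = RT/(V_m − b) − a/V_m² = 5911.25/0.575400 − 697/0.399424 = 10273.3 − 1745.01 = 8528.3 kPa
Ratio = 8528.3/9353.25 = 0.9118

P_vdW / P_ideal ≈ 0.9118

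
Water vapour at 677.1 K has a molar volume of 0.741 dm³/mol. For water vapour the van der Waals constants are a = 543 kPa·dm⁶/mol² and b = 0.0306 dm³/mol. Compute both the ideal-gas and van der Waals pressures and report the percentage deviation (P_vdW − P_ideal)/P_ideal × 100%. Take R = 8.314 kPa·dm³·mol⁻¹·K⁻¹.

-8.71 %

Ideal: P_ideal = RT/V_m = (8.314)(677.1)/0.741 = 7597.04 kPa
vdW: P = RT/(V_m − b) − a/V_m² = 5629.41/0.710400 − 543/0.549081 = 7924.28 − 988.925 = 6935.36 kPa
% deviation = (6935.36 − 7597.04)/7597.04 × 100% = -8.71%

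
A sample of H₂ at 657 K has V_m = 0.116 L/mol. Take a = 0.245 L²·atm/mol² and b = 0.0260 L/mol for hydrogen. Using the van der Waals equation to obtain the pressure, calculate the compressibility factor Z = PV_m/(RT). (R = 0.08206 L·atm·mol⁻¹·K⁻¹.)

P = RT/(V_m − b) − a/V_m² = (0.08206)(657)/(0.116 − 0.0260) − 0.245/(0.116)²
  = 53.913/0.090000 − 18.207 = 599.03 − 18.207 = 580.82 atm
Z = PV_m/(RT) = (580.82)(0.116)/((0.08206)(657)) = 67.375/53.913 = 1.250

Z ≈ 1.250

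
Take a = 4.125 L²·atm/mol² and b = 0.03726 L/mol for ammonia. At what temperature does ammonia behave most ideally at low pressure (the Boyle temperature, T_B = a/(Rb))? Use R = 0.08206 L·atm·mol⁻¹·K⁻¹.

T_B ≈ 1349 K

For a van der Waals gas the second virial coefficient B₂ = b − a/(RT) vanishes at T_B = a/(Rb).
T_B = 4.125/(0.08206×0.03726) = 4.125/0.0030576 = 1349 K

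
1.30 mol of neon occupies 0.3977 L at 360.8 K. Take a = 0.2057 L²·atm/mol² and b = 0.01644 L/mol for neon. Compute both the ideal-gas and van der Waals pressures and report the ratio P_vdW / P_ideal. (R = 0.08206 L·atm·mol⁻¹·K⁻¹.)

Ideal: P_ideal = nRT/V = (1.30)(0.08206)(360.8)/0.3977 = 96.7800 atm
vdW: P = nRT/(V − nb) − a n²/V² = 38.4894/0.376328 − 0.347633/0.158165 = 102.276 − 2.19791 = 100.078 atm
Ratio = 100.078/96.7800 = 1.034

P_vdW / P_ideal ≈ 1.034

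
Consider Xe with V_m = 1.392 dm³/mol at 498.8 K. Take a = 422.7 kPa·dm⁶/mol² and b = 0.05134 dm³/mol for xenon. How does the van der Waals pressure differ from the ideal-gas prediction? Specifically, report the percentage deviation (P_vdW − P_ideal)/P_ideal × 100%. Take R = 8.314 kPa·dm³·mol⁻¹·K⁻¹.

Ideal: P_ideal = RT/V_m = (8.314)(498.8)/1.392 = 2979.18 kPa
vdW: P = RT/(V_m − b) − a/V_m² = 4147.02/1.34066 − 422.7/1.93766 = 3093.27 − 218.150 = 2875.12 kPa
% deviation = (2875.12 − 2979.18)/2979.18 × 100% = -3.49%

-3.49 %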